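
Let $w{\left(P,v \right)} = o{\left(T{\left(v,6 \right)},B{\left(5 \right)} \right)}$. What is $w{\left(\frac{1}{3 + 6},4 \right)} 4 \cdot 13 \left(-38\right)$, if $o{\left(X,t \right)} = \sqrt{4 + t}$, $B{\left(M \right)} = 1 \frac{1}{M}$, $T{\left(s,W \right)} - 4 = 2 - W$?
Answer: $- \frac{1976 \sqrt{105}}{5} \approx -4049.6$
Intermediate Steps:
$T{\left(s,W \right)} = 6 - W$ ($T{\left(s,W \right)} = 4 - \left(-2 + W\right) = 6 - W$)
$B{\left(M \right)} = \frac{1}{M}$
$w{\left(P,v \right)} = \frac{\sqrt{105}}{5}$ ($w{\left(P,v \right)} = \sqrt{4 + \frac{1}{5}} = \sqrt{\frac{21}{5}} = \frac{\sqrt{105}}{5}$)
$w{\left(\frac{1}{3 + 6},4 \right)} 4 \cdot 13 \left(-38\right) = \frac{\sqrt{105}}{5} \cdot 4 \cdot 13 \left(-38\right) = \frac{4 \sqrt{105}}{5} \cdot 13 \left(-38\right) = \frac{52 \sqrt{105}}{5} \left(-38\right) = - \frac{1976 \sqrt{105}}{5}$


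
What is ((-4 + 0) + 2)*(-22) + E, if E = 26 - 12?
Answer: 58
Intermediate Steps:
E = 14
((-4 + 0) + 2)*(-22) + E = ((-4 + 0) + 2)*(-22) + 14 = (-4 + 2)*(-22) + 14 = -2*(-22) + 14 = 44 + 14 = 58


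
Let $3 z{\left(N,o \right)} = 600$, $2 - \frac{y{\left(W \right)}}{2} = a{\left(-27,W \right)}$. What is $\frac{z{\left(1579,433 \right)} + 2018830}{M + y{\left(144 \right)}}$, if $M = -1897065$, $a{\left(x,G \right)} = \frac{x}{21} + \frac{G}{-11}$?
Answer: $- \frac{155465310}{146071483} \approx -1.0643$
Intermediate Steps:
$a{\left(x,G \right)} = - \frac{G}{11} + \frac{x}{21}$ ($a{\left(x,G \right)} = x \frac{1}{21} + G \left(- \frac{1}{11}\right) = \frac{x}{21} - \frac{G}{11} = - \frac{G}{11} + \frac{x}{21}$)
$y{\left(W \right)} = \frac{46}{7} + \frac{2 W}{11}$ ($y{\left(W \right)} = 4 - 2 \left(- \frac{W}{11} + \frac{1}{21} \left(-27\right)\right) = 4 - 2 \left(- \frac{W}{11} - \frac{9}{7}\right) = 4 - 2 \left(- \frac{9}{7} - \frac{W}{11}\right) = 4 + \left(\frac{18}{7} + \frac{2 W}{11}\right) = \frac{46}{7} + \frac{2 W}{11}$)
$z{\left(N,o \right)} = 200$ ($z{\left(N,o \right)} = \frac{1}{3} \cdot 600 = 200$)
$\frac{z{\left(1579,433 \right)} + 2018830}{M + y{\left(144 \right)}} = \frac{200 + 2018830}{-1897065 + \left(\frac{46}{7} + \frac{2}{11} \cdot 144\right)} = \frac{2019030}{-1897065 + \left(\frac{46}{7} + \frac{288}{11}\right)} = \frac{2019030}{-1897065 + \frac{2522}{77}} = \frac{2019030}{- \frac{146071483}{77}} = 2019030 \left(- \frac{77}{146071483}\right) = - \frac{155465310}{146071483}$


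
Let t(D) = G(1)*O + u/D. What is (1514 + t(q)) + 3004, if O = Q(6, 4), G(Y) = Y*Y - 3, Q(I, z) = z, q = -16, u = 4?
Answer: 18039/4 ≈ 4509.8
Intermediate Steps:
G(Y) = -3 + Y**2 (G(Y) = Y**2 - 3 = -3 + Y**2)
O = 4
t(D) = -8 + 4/D (t(D) = (-3 + 1**2)*4 + 4/D = (-3 + 1)*4 + 4/D = -2*4 + 4/D = -8 + 4/D)
(1514 + t(q)) + 3004 = (1514 + (-8 + 4/(-16))) + 3004 = (1514 + (-8 + 4*(-1/16))) + 3004 = (1514 + (-8 - 1/4)) + 3004 = (1514 - 33/4) + 3004 = 6023/4 + 3004 = 18039/4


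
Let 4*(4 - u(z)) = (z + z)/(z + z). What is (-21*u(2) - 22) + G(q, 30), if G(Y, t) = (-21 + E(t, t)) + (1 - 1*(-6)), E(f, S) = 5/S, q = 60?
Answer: -1375/12 ≈ -114.58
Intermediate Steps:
u(z) = 15/4 (u(z) = 4 - (z + z)/(4*(z + z)) = 4 - 2*z/(4*(2*z)) = 4 - 2*z*1/(2*z)/4 = 4 - ¼*1 = 4 - ¼ = 15/4)
G(Y, t) = -14 + 5/t (G(Y, t) = (-21 + 5/t) + (1 - 1*(-6)) = (-21 + 5/t) + (1 + 6) = (-21 + 5/t) + 7 = -14 + 5/t)
(-21*u(2) - 22) + G(q, 30) = (-21*15/4 - 22) + (-14 + 5/30) = (-315/4 - 22) + (-14 + 5*(1/30)) = -403/4 + (-14 + ⅙) = -403/4 - 83/6 = -1375/12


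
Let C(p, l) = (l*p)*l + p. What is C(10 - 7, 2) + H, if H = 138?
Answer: 153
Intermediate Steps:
C(p, l) = p + p*l² (C(p, l) = p*l² + p = p + p*l²)
C(10 - 7, 2) + H = (10 - 7)*(1 + 2²) + 138 = 3*(1 + 4) + 138 = 3*5 + 138 = 15 + 138 = 153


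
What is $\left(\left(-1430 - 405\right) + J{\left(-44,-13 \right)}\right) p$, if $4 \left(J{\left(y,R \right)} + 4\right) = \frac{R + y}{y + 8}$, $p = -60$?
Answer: $\frac{441265}{4} \approx 1.1032 \cdot 10^{5}$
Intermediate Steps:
$J{\left(y,R \right)} = -4 + \frac{R + y}{4 \left(8 + y\right)}$ ($J{\left(y,R \right)} = -4 + \frac{\left(R + y\right) \frac{1}{y + 8}}{4} = -4 + \frac{\left(R + y\right) \frac{1}{8 + y}}{4} = -4 + \frac{\frac{1}{8 + y} \left(R + y\right)}{4} = -4 + \frac{R + y}{4 \left(8 + y\right)}$)
$\left(\left(-1430 - 405\right) + J{\left(-44,-13 \right)}\right) p = \left(\left(-1430 - 405\right) + \frac{-128 - 13 - -660}{4 \left(8 - 44\right)}\right) \left(-60\right) = \left(-1835 + \frac{-128 - 13 + 660}{4 \left(-36\right)}\right) \left(-60\right) = \left(-1835 + \frac{1}{4} \left(- \frac{1}{36}\right) 519\right) \left(-60\right) = \left(-1835 - \frac{173}{48}\right) \left(-60\right) = \left(- \frac{88253}{48}\right) \left(-60\right) = \frac{441265}{4}$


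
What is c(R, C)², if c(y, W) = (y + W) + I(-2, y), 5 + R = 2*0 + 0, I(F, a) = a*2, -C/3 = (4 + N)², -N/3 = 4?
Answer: 42849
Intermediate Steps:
N = -12 (N = -3*4 = -12)
C = -192 (C = -3*(4 - 12)² = -3*(-8)² = -3*64 = -192)
I(F, a) = 2*a
R = -5 (R = -5 + (2*0 + 0) = -5 + (0 + 0) = -5 + 0 = -5)
c(y, W) = W + 3*y (c(y, W) = (y + W) + 2*y = (W + y) + 2*y = W + 3*y)
c(R, C)² = (-192 + 3*(-5))² = (-192 - 15)² = (-207)² = 42849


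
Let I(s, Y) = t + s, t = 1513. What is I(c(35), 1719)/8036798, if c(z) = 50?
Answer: 1563/8036798 ≈ 0.00019448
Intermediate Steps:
I(s, Y) = 1513 + s
I(c(35), 1719)/8036798 = (1513 + 50)/8036798 = 1563*(1/8036798) = 1563/8036798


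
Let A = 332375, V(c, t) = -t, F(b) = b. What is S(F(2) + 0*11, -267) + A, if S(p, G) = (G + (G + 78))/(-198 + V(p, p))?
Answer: 8309432/25 ≈ 3.3238e+5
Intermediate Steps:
S(p, G) = (78 + 2*G)/(-198 - p) (S(p, G) = (G + (G + 78))/(-198 - p) = (G + (78 + G))/(-198 - p) = (78 + 2*G)/(-198 - p))
S(F(2) + 0*11, -267) + A = 2*(-39 - 1*(-267))/(198 + (2 + 0*11)) + 332375 = 2*(-39 + 267)/(198 + (2 + 0)) + 332375 = 2*228/(198 + 2) + 332375 = 2*228/200 + 332375 = 2*(1/200)*228 + 332375 = 57/25 + 332375 = 8309432/25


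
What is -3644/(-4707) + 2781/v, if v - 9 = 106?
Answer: 13509227/541305 ≈ 24.957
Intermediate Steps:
v = 115 (v = 9 + 106 = 115)
-3644/(-4707) + 2781/v = -3644/(-4707) + 2781/115 = -3644*(-1/4707) + 2781*(1/115) = 3644/4707 + 2781/115 = 13509227/541305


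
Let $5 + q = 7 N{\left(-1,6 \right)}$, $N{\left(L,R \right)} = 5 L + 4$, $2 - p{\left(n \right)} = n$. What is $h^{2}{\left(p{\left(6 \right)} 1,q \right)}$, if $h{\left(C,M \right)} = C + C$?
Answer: $64$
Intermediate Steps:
$p{\left(n \right)} = 2 - n$
$N{\left(L,R \right)} = 4 + 5 L$
$q = -12$ ($q = -5 + 7 \left(4 + 5 \left(-1\right)\right) = -5 + 7 \left(4 - 5\right) = -5 + 7 \left(-1\right) = -5 - 7 = -12$)
$h{\left(C,M \right)} = 2 C$
$h^{2}{\left(p{\left(6 \right)} 1,q \right)} = \left(2 \left(2 - 6\right) 1\right)^{2} = \left(2 \left(\left(-4\right) 1\right)\right)^{2} = \left(2 \left(-4\right)\right)^{2} = \left(-8\right)^{2} = 64$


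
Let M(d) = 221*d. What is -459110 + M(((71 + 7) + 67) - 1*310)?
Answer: -495575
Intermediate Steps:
-459110 + M(((71 + 7) + 67) - 1*310) = -459110 + 221*(((71 + 7) + 67) - 1*310) = -459110 + 221*((78 + 67) - 310) = -459110 + 221*(145 - 310) = -459110 + 221*(-165) = -459110 - 36465 = -495575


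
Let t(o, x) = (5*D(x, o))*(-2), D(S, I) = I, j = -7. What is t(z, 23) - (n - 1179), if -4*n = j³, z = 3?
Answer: 4253/4 ≈ 1063.3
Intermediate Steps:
t(o, x) = -10*o (t(o, x) = (5*o)*(-2) = -10*o)
n = 343/4 (n = -¼*(-7)³ = -¼*(-343) = 343/4 ≈ 85.750)
t(z, 23) - (n - 1179) = -10*3 - (343/4 - 1179) = -30 - 1*(-4373/4) = -30 + 4373/4 = 4253/4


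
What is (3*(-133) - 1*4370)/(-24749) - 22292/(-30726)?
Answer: 349118501/380218887 ≈ 0.91820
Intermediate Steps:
(3*(-133) - 1*4370)/(-24749) - 22292/(-30726) = (-399 - 4370)*(-1/24749) - 22292*(-1/30726) = -4769*(-1/24749) + 11146/15363 = 4769/24749 + 11146/15363 = 349118501/380218887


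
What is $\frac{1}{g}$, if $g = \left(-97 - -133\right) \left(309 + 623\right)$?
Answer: $\frac{1}{33552} \approx 2.9804 \cdot 10^{-5}$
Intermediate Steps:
$g = 33552$ ($g = \left(-97 + 133\right) 932 = 36 \cdot 932 = 33552$)
$\frac{1}{g} = \frac{1}{33552}$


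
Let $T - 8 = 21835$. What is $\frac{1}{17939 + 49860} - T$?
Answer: $- \frac{1480933556}{67799} \approx -21843.0$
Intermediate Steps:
$T = 21843$ ($T = 8 + 21835 = 21843$)
$\frac{1}{17939 + 49860} - T = \frac{1}{17939 + 49860} - 21843 = \frac{1}{67799} - 21843 = - \frac{1480933556}{67799}$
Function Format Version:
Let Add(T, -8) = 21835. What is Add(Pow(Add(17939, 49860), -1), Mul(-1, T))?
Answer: Rational(-1480933556, 67799) ≈ -21843.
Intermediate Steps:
T = 21843 (T = Add(8, 21835) = 21843)
Add(Pow(Add(17939, 49860), -1), Mul(-1, T)) = Add(Pow(Add(17939, 49860), -1), Mul(-1, 21843)) = Add(Pow(67799, -1), -21843) = Add(Rational(1, 67799), -21843) = Rational(-1480933556, 67799)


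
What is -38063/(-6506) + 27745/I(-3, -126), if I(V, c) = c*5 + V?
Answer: -156415091/4118298 ≈ -37.981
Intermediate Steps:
I(V, c) = V + 5*c (I(V, c) = 5*c + V = V + 5*c)
-38063/(-6506) + 27745/I(-3, -126) = -38063/(-6506) + 27745/(-3 + 5*(-126)) = -38063*(-1/6506) + 27745/(-3 - 630) = 38063/6506 + 27745/(-633) = 38063/6506 + 27745*(-1/633) = 38063/6506 - 27745/633 = -156415091/4118298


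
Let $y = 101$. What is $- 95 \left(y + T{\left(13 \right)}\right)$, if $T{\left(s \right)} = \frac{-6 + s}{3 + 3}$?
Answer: $- \frac{58235}{6} \approx -9705.8$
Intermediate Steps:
$T{\left(s \right)} = -1 + \frac{s}{6}$ ($T{\left(s \right)} = \frac{-6 + s}{6} = \left(-6 + s\right) \frac{1}{6} = -1 + \frac{s}{6}$)
$- 95 \left(y + T{\left(13 \right)}\right) = - 95 \left(101 + \left(-1 + \frac{1}{6} \cdot 13\right)\right) = - 95 \left(101 + \left(-1 + \frac{13}{6}\right)\right) = - 95 \left(101 + \frac{7}{6}\right) = \left(-95\right) \frac{613}{6} = - \frac{58235}{6}$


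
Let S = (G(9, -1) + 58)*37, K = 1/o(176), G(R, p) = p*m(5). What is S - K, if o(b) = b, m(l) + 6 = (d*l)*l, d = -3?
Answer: 905167/176 ≈ 5143.0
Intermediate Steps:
m(l) = -6 - 3*l² (m(l) = -6 + (-3*l)*l = -6 - 3*l²)
G(R, p) = -81*p (G(R, p) = p*(-6 - 3*5²) = p*(-6 - 3*25) = p*(-6 - 75) = p*(-81) = -81*p)
K = 1/176 ≈ 0.0056818
S = 5143 (S = (-81*(-1) + 58)*37 = (81 + 58)*37 = 139*37 = 5143)
S - K = 5143 - 1*1/176 = 5143 - 1/176 = 905167/176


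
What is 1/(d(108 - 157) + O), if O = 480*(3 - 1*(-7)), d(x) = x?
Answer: 1/4751 ≈ 0.00021048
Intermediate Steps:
O = 4800 (O = 480*(3 + 7) = 480*10 = 4800)
1/(d(108 - 157) + O) = 1/((108 - 157) + 4800) = 1/(-49 + 4800) = 1/4751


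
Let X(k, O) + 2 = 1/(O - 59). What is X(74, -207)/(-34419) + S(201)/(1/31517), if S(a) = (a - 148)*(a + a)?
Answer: 6147898365856241/9155454 ≈ 6.7150e+8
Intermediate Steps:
X(k, O) = -2 + 1/(-59 + O) (X(k, O) = -2 + 1/(O - 59) = -2 + 1/(-59 + O))
S(a) = 2*a*(-148 + a) (S(a) = (-148 + a)*(2*a) = 2*a*(-148 + a))
X(74, -207)/(-34419) + S(201)/(1/31517) = ((119 - 2*(-207))/(-59 - 207))/(-34419) + (2*201*(-148 + 201))/(1/31517) = ((119 + 414)/(-266))*(-1/34419) + (2*201*53)/(1/31517) = -1/266*533*(-1/34419) + 21306*31517 = -533/266*(-1/34419) + 671501202 = 533/9155454 + 671501202 = 6147898365856241/9155454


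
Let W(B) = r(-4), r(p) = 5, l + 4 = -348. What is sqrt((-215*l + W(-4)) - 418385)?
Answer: 10*I*sqrt(3427) ≈ 585.41*I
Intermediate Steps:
l = -352 (l = -4 - 348 = -352)
W(B) = 5
sqrt((-215*l + W(-4)) - 418385) = sqrt((-215*(-352) + 5) - 418385) = sqrt((75680 + 5) - 418385) = sqrt(75685 - 418385) = sqrt(-342700) = 10*I*sqrt(3427)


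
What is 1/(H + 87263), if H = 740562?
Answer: 1/827825 ≈ 1.2080e-6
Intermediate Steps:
1/(H + 87263) = 1/(740562 + 87263) = 1/827825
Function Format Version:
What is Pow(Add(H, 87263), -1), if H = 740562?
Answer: Rational(1, 827825) ≈ 1.2080e-6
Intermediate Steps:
Pow(Add(H, 87263), -1) = Pow(Add(740562, 87263), -1) = Pow(827825, -1) = Rational(1, 827825)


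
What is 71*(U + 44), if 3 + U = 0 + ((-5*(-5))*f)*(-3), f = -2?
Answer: 13561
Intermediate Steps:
U = 147 (U = -3 + (0 + (-5*(-5)*(-2))*(-3)) = -3 + (0 + (25*(-2))*(-3)) = -3 + (0 - 50*(-3)) = -3 + (0 + 150) = -3 + 150 = 147)
71*(U + 44) = 71*(147 + 44) = 71*191 = 13561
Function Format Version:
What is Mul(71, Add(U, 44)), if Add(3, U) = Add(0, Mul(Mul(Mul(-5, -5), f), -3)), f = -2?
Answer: 13561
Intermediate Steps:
U = 147 (U = Add(-3, Add(0, Mul(Mul(Mul(-5, -5), -2), -3))) = Add(-3, Add(0, Mul(Mul(25, -2), -3))) = Add(-3, Add(0, Mul(-50, -3))) = Add(-3, Add(0, 150)) = Add(-3, 150) = 147)
Mul(71, Add(U, 44)) = Mul(71, Add(147, 44)) = Mul(71, 191) = 13561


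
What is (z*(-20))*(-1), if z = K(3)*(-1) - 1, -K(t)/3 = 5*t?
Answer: 880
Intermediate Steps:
K(t) = -15*t
z = 44 (z = -15*3*(-1) - 1 = -45*(-1) - 1 = 45 - 1 = 44)
(z*(-20))*(-1) = (44*(-20))*(-1) = -880*(-1) = 880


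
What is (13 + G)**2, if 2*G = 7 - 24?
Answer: 81/4 ≈ 20.250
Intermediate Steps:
G = -17/2 (G = (7 - 24)/2 = (1/2)*(-17) = -17/2 ≈ -8.5000)
(13 + G)**2 = (13 - 17/2)**2 = (9/2)**2 = 81/4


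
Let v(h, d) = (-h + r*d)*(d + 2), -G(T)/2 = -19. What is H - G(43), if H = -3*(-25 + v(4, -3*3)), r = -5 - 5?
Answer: 1843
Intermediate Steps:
r = -10
G(T) = 38 (G(T) = -2*(-19) = 38)
v(h, d) = (2 + d)*(-h - 10*d) (v(h, d) = (-h - 10*d)*(d + 2) = (-h - 10*d)*(2 + d) = (2 + d)*(-h - 10*d))
H = 1881 (H = -3*(-25 + (-(-60)*3 - 10*(-3*3)² - 2*4 - 1*(-3*3)*4)) = -3*(-25 + (-20*(-9) - 10*(-9)² - 8 - 1*(-9)*4)) = -3*(-25 + (180 - 10*81 - 8 + 36)) = -3*(-25 + (180 - 810 - 8 + 36)) = -3*(-25 - 602) = -3*(-627) = 1881)
H - G(43) = 1881 - 1*38 = 1881 - 38 = 1843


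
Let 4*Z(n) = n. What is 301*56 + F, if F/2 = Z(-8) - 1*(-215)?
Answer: 17282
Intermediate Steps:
Z(n) = n/4
F = 426 (F = 2*((¼)*(-8) - 1*(-215)) = 2*(-2 + 215) = 2*213 = 426)
301*56 + F = 301*56 + 426 = 16856 + 426 = 17282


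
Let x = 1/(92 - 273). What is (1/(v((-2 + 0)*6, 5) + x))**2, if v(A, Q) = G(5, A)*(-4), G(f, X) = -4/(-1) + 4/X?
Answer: 294849/63473089 ≈ 0.0046453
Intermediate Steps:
G(f, X) = 4 + 4/X (G(f, X) = -4*(-1) + 4/X = 4 + 4/X)
v(A, Q) = -16 - 16/A (v(A, Q) = (4 + 4/A)*(-4) = -16 - 16/A)
x = -1/181 (x = 1/(-181) = -1/181 ≈ -0.0055249)
(1/(v((-2 + 0)*6, 5) + x))**2 = (1/((-16 - 16*1/(6*(-2 + 0))) - 1/181))**2 = (1/((-16 - 16/((-2*6))) - 1/181))**2 = (1/((-16 - 16/(-12)) - 1/181))**2 = (1/((-16 - 16*(-1/12)) - 1/181))**2 = (1/((-16 + 4/3) - 1/181))**2 = (1/(-44/3 - 1/181))**2 = (1/(-7967/543))**2 = (-543/7967)**2 = 294849/63473089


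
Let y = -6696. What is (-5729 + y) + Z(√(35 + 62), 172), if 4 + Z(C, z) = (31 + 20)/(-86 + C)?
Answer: -30241219/2433 - 17*√97/2433 ≈ -12430.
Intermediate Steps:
Z(C, z) = -4 + 51/(-86 + C) (Z(C, z) = -4 + (31 + 20)/(-86 + C) = -4 + 51/(-86 + C))
(-5729 + y) + Z(√(35 + 62), 172) = (-5729 - 6696) + (395 - 4*√(35 + 62))/(-86 + √(35 + 62)) = -12425 + (395 - 4*√97)/(-86 + √97)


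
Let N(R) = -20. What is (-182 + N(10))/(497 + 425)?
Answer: -101/461 ≈ -0.21909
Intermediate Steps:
(-182 + N(10))/(497 + 425) = (-182 - 20)/(497 + 425) = -202/922 = -202*1/922 = -101/461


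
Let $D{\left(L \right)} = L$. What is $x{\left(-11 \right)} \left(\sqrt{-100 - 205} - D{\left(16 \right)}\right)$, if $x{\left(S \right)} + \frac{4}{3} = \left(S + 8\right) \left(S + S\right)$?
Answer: $- \frac{3104}{3} + \frac{194 i \sqrt{305}}{3} \approx -1034.7 + 1129.4 i$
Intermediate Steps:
$x{\left(S \right)} = - \frac{4}{3} + 2 S \left(8 + S\right)$ ($x{\left(S \right)} = - \frac{4}{3} + \left(S + 8\right) \left(S + S\right) = - \frac{4}{3} + \left(8 + S\right) 2 S = - \frac{4}{3} + 2 S \left(8 + S\right)$)
$x{\left(-11 \right)} \left(\sqrt{-100 - 205} - D{\left(16 \right)}\right) = \left(- \frac{4}{3} + 2 \left(-11\right)^{2} + 16 \left(-11\right)\right) \left(\sqrt{-100 - 205} - 16\right) = \left(- \frac{4}{3} + 2 \cdot 121 - 176\right) \left(\sqrt{-305} - 16\right) = \left(- \frac{4}{3} + 242 - 176\right) \left(i \sqrt{305} - 16\right) = \frac{194 \left(-16 + i \sqrt{305}\right)}{3} = - \frac{3104}{3} + \frac{194 i \sqrt{305}}{3}$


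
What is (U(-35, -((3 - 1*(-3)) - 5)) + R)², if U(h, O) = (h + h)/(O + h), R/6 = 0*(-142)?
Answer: 1225/324 ≈ 3.7809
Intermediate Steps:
R = 0 (R = 6*(0*(-142)) = 6*0 = 0)
U(h, O) = 2*h/(O + h) (U(h, O) = (2*h)/(O + h) = 2*h/(O + h))
(U(-35, -((3 - 1*(-3)) - 5)) + R)² = (2*(-35)/(-((3 - 1*(-3)) - 5) - 35) + 0)² = (2*(-35)/(-((3 + 3) - 5) - 35) + 0)² = (2*(-35)/(-(6 - 5) - 35) + 0)² = (2*(-35)/(-1*1 - 35) + 0)² = (2*(-35)/(-1 - 35) + 0)² = (2*(-35)/(-36) + 0)² = (2*(-35)*(-1/36) + 0)² = (35/18 + 0)² = (35/18)² = 1225/324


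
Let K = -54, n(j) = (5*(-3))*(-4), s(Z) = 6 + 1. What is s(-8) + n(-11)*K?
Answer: -3233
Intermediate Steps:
s(Z) = 7
n(j) = 60 (n(j) = -15*(-4) = 60)
s(-8) + n(-11)*K = 7 + 60*(-54) = 7 - 3240 = -3233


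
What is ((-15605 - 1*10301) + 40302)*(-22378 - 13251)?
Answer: -512915084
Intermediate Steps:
((-15605 - 1*10301) + 40302)*(-22378 - 13251) = ((-15605 - 10301) + 40302)*(-35629) = (-25906 + 40302)*(-35629) = 14396*(-35629) = -512915084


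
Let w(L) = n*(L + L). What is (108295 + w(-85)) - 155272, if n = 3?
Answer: -47487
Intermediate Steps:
w(L) = 6*L (w(L) = 3*(L + L) = 3*(2*L) = 6*L)
(108295 + w(-85)) - 155272 = (108295 + 6*(-85)) - 155272 = (108295 - 510) - 155272 = 107785 - 155272 = -47487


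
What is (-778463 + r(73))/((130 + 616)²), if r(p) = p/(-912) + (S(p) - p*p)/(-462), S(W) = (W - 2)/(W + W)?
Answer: -3990616642121/2852896909632 ≈ -1.3988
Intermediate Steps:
S(W) = (-2 + W)/(2*W) (S(W) = (-2 + W)/((2*W)) = (-2 + W)*(1/(2*W)) = (-2 + W)/(2*W))
r(p) = -p/912 + p²/462 - (-2 + p)/(924*p) (r(p) = p/(-912) + ((-2 + p)/(2*p) - p*p)/(-462) = p*(-1/912) + ((-2 + p)/(2*p) - p²)*(-1/462) = -p/912 + (-p² + (-2 + p)/(2*p))*(-1/462) = -p/912 + (p²/462 - (-2 + p)/(924*p)) = -p/912 + p²/462 - (-2 + p)/(924*p))
(-778463 + r(73))/((130 + 616)²) = (-778463 + (1/70224)*(152 - 76*73 + 73²*(-77 + 152*73))/73)/((130 + 616)²) = (-778463 + (1/70224)*(1/73)*(152 - 5548 + 5329*(-77 + 11096)))/(746²) = (-778463 + (1/70224)*(1/73)*(152 - 5548 + 5329*11019))/556516 = (-778463 + (1/70224)*(1/73)*(152 - 5548 + 58720251))*(1/556516) = (-778463 + (1/70224)*(1/73)*58714855)*(1/556516) = (-778463 + 58714855/5126352)*(1/556516) = -3990616642121/5126352*1/556516 = -3990616642121/2852896909632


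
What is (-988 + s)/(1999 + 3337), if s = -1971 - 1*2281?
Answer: -655/667 ≈ -0.98201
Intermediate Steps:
s = -4252 (s = -1971 - 2281 = -4252)
(-988 + s)/(1999 + 3337) = (-988 - 4252)/(1999 + 3337) = -5240/5336 = -5240*1/5336 = -655/667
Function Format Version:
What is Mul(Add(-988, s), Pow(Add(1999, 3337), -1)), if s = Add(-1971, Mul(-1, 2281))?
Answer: Rational(-655, 667) ≈ -0.98201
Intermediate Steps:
s = -4252 (s = Add(-1971, -2281) = -4252)
Mul(Add(-988, s), Pow(Add(1999, 3337), -1)) = Mul(Add(-988, -4252), Pow(Add(1999, 3337), -1)) = Mul(-5240, Pow(5336, -1)) = Mul(-5240, Rational(1, 5336)) = Rational(-655, 667)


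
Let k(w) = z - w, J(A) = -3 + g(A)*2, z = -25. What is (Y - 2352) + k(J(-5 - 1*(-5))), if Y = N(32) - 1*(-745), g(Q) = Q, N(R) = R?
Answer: -1597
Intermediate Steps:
J(A) = -3 + 2*A (J(A) = -3 + A*2 = -3 + 2*A)
k(w) = -25 - w
Y = 777 (Y = 32 - 1*(-745) = 32 + 745 = 777)
(Y - 2352) + k(J(-5 - 1*(-5))) = (777 - 2352) + (-25 - (-3 + 2*(-5 - 1*(-5)))) = -1575 + (-25 - (-3 + 2*(-5 + 5))) = -1575 + (-25 - (-3 + 2*0)) = -1575 + (-25 - (-3 + 0)) = -1575 + (-25 - 1*(-3)) = -1575 + (-25 + 3) = -1575 - 22 = -1597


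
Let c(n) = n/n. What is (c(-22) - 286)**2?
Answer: 81225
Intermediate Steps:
c(n) = 1
(c(-22) - 286)**2 = (1 - 286)**2 = (-285)**2 = 81225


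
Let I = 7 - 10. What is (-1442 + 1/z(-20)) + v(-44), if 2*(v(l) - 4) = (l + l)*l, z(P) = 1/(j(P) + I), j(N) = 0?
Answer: 495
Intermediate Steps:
I = -3
z(P) = -⅓ (z(P) = 1/(0 - 3) = 1/(-3) = -⅓)
v(l) = 4 + l² (v(l) = 4 + ((l + l)*l)/2 = 4 + ((2*l)*l)/2 = 4 + (2*l²)/2 = 4 + l²)
(-1442 + 1/z(-20)) + v(-44) = (-1442 + 1/(-⅓)) + (4 + (-44)²) = (-1442 - 3) + (4 + 1936) = -1445 + 1940 = 495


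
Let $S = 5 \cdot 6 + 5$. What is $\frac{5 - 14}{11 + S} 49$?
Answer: $- \frac{441}{46} \approx -9.587$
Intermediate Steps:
$S = 35$ ($S = 30 + 5 = 35$)
$\frac{5 - 14}{11 + S} 49 = \frac{5 - 14}{11 + 35} \cdot 49 = - \frac{9}{46} \cdot 49 = \left(-9\right) \frac{1}{46} \cdot 49 = \left(- \frac{9}{46}\right) 49 = - \frac{441}{46}$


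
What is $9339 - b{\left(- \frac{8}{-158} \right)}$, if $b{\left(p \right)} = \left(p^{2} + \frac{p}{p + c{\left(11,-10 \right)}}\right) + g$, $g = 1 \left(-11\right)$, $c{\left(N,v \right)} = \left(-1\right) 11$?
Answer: $\frac{50475658874}{5398465} \approx 9350.0$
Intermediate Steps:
$c{\left(N,v \right)} = -11$
$g = -11$
$b{\left(p \right)} = -11 + p^{2} + \frac{p}{-11 + p}$ ($b{\left(p \right)} = \left(p^{2} + \frac{p}{p - 11}\right) - 11 = \left(p^{2} + \frac{p}{-11 + p}\right) - 11 = -11 + p^{2} + \frac{p}{-11 + p}$)
$9339 - b{\left(- \frac{8}{-158} \right)} = 9339 - \frac{121 + \left(- \frac{8}{-158}\right)^{3} - 11 \left(- \frac{8}{-158}\right)^{2} - 10 \left(- \frac{8}{-158}\right)}{-11 - \frac{8}{-158}} = 9339 - \frac{121 + \left(\left(-8\right) \left(- \frac{1}{158}\right)\right)^{3} - 11 \left(\left(-8\right) \left(- \frac{1}{158}\right)\right)^{2} - 10 \left(\left(-8\right) \left(- \frac{1}{158}\right)\right)}{-11 - - \frac{4}{79}} = 9339 - \frac{121 + \left(\frac{4}{79}\right)^{3} - 11 \left(\frac{4}{79}\right)^{2} - \frac{40}{79}}{-11 + \frac{4}{79}} = 9339 - \frac{121 + \frac{64}{493039} - \frac{176}{6241} - \frac{40}{79}}{- \frac{865}{79}} = 9339 - - \frac{79 \left(121 + \frac{64}{493039} - \frac{176}{6241} - \frac{40}{79}\right)}{865} = 9339 - \left(- \frac{79}{865}\right) \frac{59394239}{493039} = 9339 - - \frac{59394239}{5398465} = 9339 + \frac{59394239}{5398465} = \frac{50475658874}{5398465}$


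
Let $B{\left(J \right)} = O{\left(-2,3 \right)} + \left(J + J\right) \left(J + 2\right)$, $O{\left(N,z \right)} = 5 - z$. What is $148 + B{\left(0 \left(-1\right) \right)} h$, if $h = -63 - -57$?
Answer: $136$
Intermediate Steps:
$h = -6$ ($h = -63 + 57 = -6$)
$B{\left(J \right)} = 2 + 2 J \left(2 + J\right)$ ($B{\left(J \right)} = \left(5 - 3\right) + \left(J + J\right) \left(J + 2\right) = \left(5 - 3\right) + 2 J \left(2 + J\right) = 2 + 2 J \left(2 + J\right)$)
$148 + B{\left(0 \left(-1\right) \right)} h = 148 + \left(2 + 2 \left(0 \left(-1\right)\right)^{2} + 4 \cdot 0 \left(-1\right)\right) \left(-6\right) = 148 + \left(2 + 2 \cdot 0^{2} + 4 \cdot 0\right) \left(-6\right) = 148 + \left(2 + 2 \cdot 0 + 0\right) \left(-6\right) = 148 + \left(2 + 0 + 0\right) \left(-6\right) = 148 + 2 \left(-6\right) = 148 - 12 = 136$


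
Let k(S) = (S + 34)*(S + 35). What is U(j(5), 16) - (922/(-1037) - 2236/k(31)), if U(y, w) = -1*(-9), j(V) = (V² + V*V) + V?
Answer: 1781257/171105 ≈ 10.410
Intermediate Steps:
k(S) = (34 + S)*(35 + S)
j(V) = V + 2*V² (j(V) = (V² + V²) + V = 2*V² + V = V + 2*V²)
U(y, w) = 9
U(j(5), 16) - (922/(-1037) - 2236/k(31)) = 9 - (922/(-1037) - 2236/(1190 + 31² + 69*31)) = 9 - (922*(-1/1037) - 2236/(1190 + 961 + 2139)) = 9 - (-922/1037 - 2236/4290) = 9 - (-922/1037 - 2236*1/4290) = 9 - (-922/1037 - 86/165) = 9 - 1*(-241312/171105) = 9 + 241312/171105 = 1781257/171105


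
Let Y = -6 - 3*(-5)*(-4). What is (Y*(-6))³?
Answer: 62099136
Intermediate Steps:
Y = -66 (Y = -6 + 15*(-4) = -6 - 60 = -66)
(Y*(-6))³ = (-66*(-6))³ = 396³ = 62099136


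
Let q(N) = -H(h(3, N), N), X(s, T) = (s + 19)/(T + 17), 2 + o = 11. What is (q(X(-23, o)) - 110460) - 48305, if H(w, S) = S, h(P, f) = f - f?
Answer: -2063943/13 ≈ -1.5876e+5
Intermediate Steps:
o = 9 (o = -2 + 11 = 9)
X(s, T) = (19 + s)/(17 + T)
h(P, f) = 0
q(N) = -N
(q(X(-23, o)) - 110460) - 48305 = (-(19 - 23)/(17 + 9) - 110460) - 48305 = (-(-4)/26 - 110460) - 48305 = (-1*(-2/13) - 110460) - 48305 = (2/13 - 110460) - 48305 = -1435978/13 - 48305 = -2063943/13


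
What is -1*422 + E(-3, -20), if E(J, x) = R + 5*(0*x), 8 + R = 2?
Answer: -428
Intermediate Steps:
R = -6 (R = -8 + 2 = -6)
E(J, x) = -6 (E(J, x) = -6 + 5*(0*x) = -6 + 5*0 = -6 + 0 = -6)
-1*422 + E(-3, -20) = -1*422 - 6 = -422 - 6 = -428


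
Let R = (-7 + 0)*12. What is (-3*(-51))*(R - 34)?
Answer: -18054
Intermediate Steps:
R = -84 (R = -7*12 = -84)
(-3*(-51))*(R - 34) = (-3*(-51))*(-84 - 34) = 153*(-118) = -18054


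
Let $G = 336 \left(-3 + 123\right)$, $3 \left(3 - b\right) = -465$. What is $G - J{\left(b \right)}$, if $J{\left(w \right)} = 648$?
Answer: $39672$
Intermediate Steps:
$b = 158$ ($b = 3 - -155 = 3 + 155 = 158$)
$G = 40320$ ($G = 336 \cdot 120 = 40320$)
$G - J{\left(b \right)} = 40320 - 648 = 39672$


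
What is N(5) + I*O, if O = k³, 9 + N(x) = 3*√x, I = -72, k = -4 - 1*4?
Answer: 36855 + 3*√5 ≈ 36862.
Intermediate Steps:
k = -8 (k = -4 - 4 = -8)
N(x) = -9 + 3*√x
O = -512 (O = (-8)³ = -512)
N(5) + I*O = (-9 + 3*√5) - 72*(-512) = (-9 + 3*√5) + 36864 = 36855 + 3*√5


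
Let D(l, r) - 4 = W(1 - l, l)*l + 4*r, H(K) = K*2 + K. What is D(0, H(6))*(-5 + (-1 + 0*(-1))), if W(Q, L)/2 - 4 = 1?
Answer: -456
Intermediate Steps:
W(Q, L) = 10 (W(Q, L) = 8 + 2*1 = 8 + 2 = 10)
H(K) = 3*K (H(K) = 2*K + K = 3*K)
D(l, r) = 4 + 4*r + 10*l (D(l, r) = 4 + (10*l + 4*r) = 4 + (4*r + 10*l) = 4 + 4*r + 10*l)
D(0, H(6))*(-5 + (-1 + 0*(-1))) = (4 + 4*(3*6) + 10*0)*(-5 + (-1 + 0*(-1))) = (4 + 4*18 + 0)*(-5 + (-1 + 0)) = (4 + 72 + 0)*(-5 - 1) = 76*(-6) = -456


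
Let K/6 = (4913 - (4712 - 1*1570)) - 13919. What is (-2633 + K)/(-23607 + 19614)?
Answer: 75521/3993 ≈ 18.913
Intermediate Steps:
K = -72888 (K = 6*((4913 - (4712 - 1*1570)) - 13919) = 6*((4913 - (4712 - 1570)) - 13919) = 6*((4913 - 1*3142) - 13919) = 6*((4913 - 3142) - 13919) = 6*(1771 - 13919) = 6*(-12148) = -72888)
(-2633 + K)/(-23607 + 19614) = (-2633 - 72888)/(-23607 + 19614) = -75521/(-3993) = -75521*(-1/3993) = 75521/3993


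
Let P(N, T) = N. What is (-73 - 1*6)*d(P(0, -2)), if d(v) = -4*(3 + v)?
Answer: 948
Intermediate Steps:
d(v) = -12 - 4*v
(-73 - 1*6)*d(P(0, -2)) = (-73 - 1*6)*(-12 - 4*0) = (-73 - 6)*(-12 + 0) = -79*(-12) = 948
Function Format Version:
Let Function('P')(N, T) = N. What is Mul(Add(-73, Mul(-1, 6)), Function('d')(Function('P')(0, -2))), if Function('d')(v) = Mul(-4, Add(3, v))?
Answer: 948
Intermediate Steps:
Function('d')(v) = Add(-12, Mul(-4, v))
Mul(Add(-73, Mul(-1, 6)), Function('d')(Function('P')(0, -2))) = Mul(Add(-73, Mul(-1, 6)), Add(-12, Mul(-4, 0))) = Mul(Add(-73, -6), Add(-12, 0)) = Mul(-79, -12) = 948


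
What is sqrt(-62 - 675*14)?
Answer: 2*I*sqrt(2378) ≈ 97.53*I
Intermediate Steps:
sqrt(-62 - 675*14) = sqrt(-62 - 9450) = sqrt(-9512) = 2*I*sqrt(2378)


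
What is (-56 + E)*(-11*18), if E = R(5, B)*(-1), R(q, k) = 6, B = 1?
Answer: 12276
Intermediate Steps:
E = -6 (E = 6*(-1) = -6)
(-56 + E)*(-11*18) = (-56 - 6)*(-11*18) = -62*(-198) = 12276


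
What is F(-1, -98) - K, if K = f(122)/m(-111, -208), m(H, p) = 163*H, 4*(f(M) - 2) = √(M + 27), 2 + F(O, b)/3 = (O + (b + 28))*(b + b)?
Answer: 755238008/18093 + √149/72372 ≈ 41742.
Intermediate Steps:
F(O, b) = -6 + 6*b*(28 + O + b) (F(O, b) = -6 + 3*((O + (b + 28))*(b + b)) = -6 + 3*((O + (28 + b))*(2*b)) = -6 + 3*((28 + O + b)*(2*b)) = -6 + 3*(2*b*(28 + O + b)) = -6 + 6*b*(28 + O + b))
f(M) = 2 + √(27 + M)/4 (f(M) = 2 + √(M + 27)/4 = 2 + √(27 + M)/4)
K = -2/18093 - √149/72372 (K = (2 + √(27 + 122)/4)/((163*(-111))) = (2 + √149/4)/(-18093) = (2 + √149/4)*(-1/18093) = -2/18093 - √149/72372 ≈ -0.00027920)
F(-1, -98) - K = (-6 + 6*(-98)² + 168*(-98) + 6*(-1)*(-98)) - (-2/18093 - √149/72372) = (-6 + 6*9604 - 16464 + 588) + (2/18093 + √149/72372) = (-6 + 57624 - 16464 + 588) + (2/18093 + √149/72372) = 41742 + (2/18093 + √149/72372) = 755238008/18093 + √149/72372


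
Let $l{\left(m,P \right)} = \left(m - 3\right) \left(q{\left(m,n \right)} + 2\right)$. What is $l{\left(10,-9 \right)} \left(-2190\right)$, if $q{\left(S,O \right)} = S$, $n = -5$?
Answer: $-183960$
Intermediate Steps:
$l{\left(m,P \right)} = \left(-3 + m\right) \left(2 + m\right)$ ($l{\left(m,P \right)} = \left(m - 3\right) \left(m + 2\right) = \left(-3 + m\right) \left(2 + m\right)$)
$l{\left(10,-9 \right)} \left(-2190\right) = \left(-6 + 10^{2} - 10\right) \left(-2190\right) = \left(-6 + 100 - 10\right) \left(-2190\right) = 84 \left(-2190\right) = -183960$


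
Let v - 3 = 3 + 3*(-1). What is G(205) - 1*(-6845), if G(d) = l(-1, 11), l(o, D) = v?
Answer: 6848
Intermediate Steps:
v = 3 (v = 3 + (3 + 3*(-1)) = 3 + (3 - 3) = 3 + 0 = 3)
l(o, D) = 3
G(d) = 3
G(205) - 1*(-6845) = 3 - 1*(-6845) = 3 + 6845 = 6848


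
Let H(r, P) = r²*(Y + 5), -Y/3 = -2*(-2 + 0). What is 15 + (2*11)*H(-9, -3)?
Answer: -12459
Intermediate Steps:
Y = -12 (Y = -(-6)*(-2 + 0) = -(-6)*(-2) = -3*4 = -12)
H(r, P) = -7*r² (H(r, P) = r²*(-12 + 5) = r²*(-7) = -7*r²)
15 + (2*11)*H(-9, -3) = 15 + (2*11)*(-7*(-9)²) = 15 + 22*(-7*81) = 15 + 22*(-567) = 15 - 12474 = -12459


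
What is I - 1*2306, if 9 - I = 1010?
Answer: -3307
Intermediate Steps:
I = -1001 (I = 9 - 1*1010 = 9 - 1010 = -1001)
I - 1*2306 = -1001 - 1*2306 = -1001 - 2306 = -3307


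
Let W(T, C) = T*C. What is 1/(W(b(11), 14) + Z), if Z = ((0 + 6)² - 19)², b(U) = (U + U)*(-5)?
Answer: -1/1251 ≈ -0.00079936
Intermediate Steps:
b(U) = -10*U (b(U) = (2*U)*(-5) = -10*U)
W(T, C) = C*T
Z = 289 (Z = (6² - 19)² = (36 - 19)² = 17² = 289)
1/(W(b(11), 14) + Z) = 1/(14*(-10*11) + 289) = 1/(14*(-110) + 289) = 1/(-1540 + 289) = 1/(-1251) = -1/1251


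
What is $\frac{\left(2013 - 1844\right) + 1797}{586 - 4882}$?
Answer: $- \frac{983}{2148} \approx -0.45763$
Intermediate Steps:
$\frac{\left(2013 - 1844\right) + 1797}{586 - 4882} = \frac{\left(2013 - 1844\right) + 1797}{-4296} = \left(169 + 1797\right) \left(- \frac{1}{4296}\right) = 1966 \left(- \frac{1}{4296}\right) = - \frac{983}{2148}$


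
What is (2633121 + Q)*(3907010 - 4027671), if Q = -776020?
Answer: -224079663761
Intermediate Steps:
(2633121 + Q)*(3907010 - 4027671) = (2633121 - 776020)*(3907010 - 4027671) = 1857101*(-120661) = -224079663761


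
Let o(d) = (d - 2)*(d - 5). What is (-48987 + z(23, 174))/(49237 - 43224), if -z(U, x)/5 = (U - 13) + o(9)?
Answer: -49177/6013 ≈ -8.1785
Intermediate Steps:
o(d) = (-5 + d)*(-2 + d) (o(d) = (-2 + d)*(-5 + d) = (-5 + d)*(-2 + d))
z(U, x) = -75 - 5*U (z(U, x) = -5*((U - 13) + (10 + 9² - 7*9)) = -5*((-13 + U) + (10 + 81 - 63)) = -5*((-13 + U) + 28) = -5*(15 + U) = -75 - 5*U)
(-48987 + z(23, 174))/(49237 - 43224) = (-48987 + (-75 - 5*23))/(49237 - 43224) = (-48987 + (-75 - 115))/6013 = (-48987 - 190)*(1/6013) = -49177*1/6013 = -49177/6013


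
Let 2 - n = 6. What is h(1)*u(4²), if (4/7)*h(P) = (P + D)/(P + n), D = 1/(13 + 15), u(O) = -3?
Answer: 29/16 ≈ 1.8125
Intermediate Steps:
n = -4 (n = 2 - 1*6 = 2 - 6 = -4)
D = 1/28 ≈ 0.035714
h(P) = 7*(1/28 + P)/(4*(-4 + P)) (h(P) = 7*((P + 1/28)/(P - 4))/4 = 7*((1/28 + P)/(-4 + P))/4 = 7*(1/28 + P)/(4*(-4 + P)))
h(1)*u(4²) = ((1 + 28*1)/(16*(-4 + 1)))*(-3) = ((1/16)*(1 + 28)/(-3))*(-3) = ((1/16)*(-⅓)*29)*(-3) = -29/48*(-3) = 29/16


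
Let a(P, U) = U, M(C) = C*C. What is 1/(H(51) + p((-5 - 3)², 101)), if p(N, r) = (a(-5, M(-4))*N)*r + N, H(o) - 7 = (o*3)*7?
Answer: 1/104566 ≈ 9.5633e-6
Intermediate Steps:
M(C) = C²
H(o) = 7 + 21*o (H(o) = 7 + (o*3)*7 = 7 + (3*o)*7 = 7 + 21*o)
p(N, r) = N + 16*N*r (p(N, r) = ((-4)²*N)*r + N = (16*N)*r + N = 16*N*r + N = N + 16*N*r)
1/(H(51) + p((-5 - 3)², 101)) = 1/((7 + 21*51) + (-5 - 3)²*(1 + 16*101)) = 1/((7 + 1071) + (-8)²*(1 + 1616)) = 1/(1078 + 64*1617) = 1/(1078 + 103488) = 1/104566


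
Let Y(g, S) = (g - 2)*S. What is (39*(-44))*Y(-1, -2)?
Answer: -10296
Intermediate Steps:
Y(g, S) = S*(-2 + g) (Y(g, S) = (-2 + g)*S = S*(-2 + g))
(39*(-44))*Y(-1, -2) = (39*(-44))*(-2*(-2 - 1)) = -(-3432)*(-3) = -1716*6 = -10296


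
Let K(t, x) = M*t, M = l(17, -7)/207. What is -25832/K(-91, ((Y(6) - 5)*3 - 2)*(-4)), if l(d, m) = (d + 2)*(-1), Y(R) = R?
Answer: -5347224/1729 ≈ -3092.7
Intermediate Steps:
l(d, m) = -2 - d (l(d, m) = (2 + d)*(-1) = -2 - d)
M = -19/207 (M = (-2 - 1*17)/207 = (-2 - 17)*(1/207) = -19*1/207 = -19/207 ≈ -0.091787)
K(t, x) = -19*t/207
-25832/K(-91, ((Y(6) - 5)*3 - 2)*(-4)) = -25832/((-19/207*(-91))) = -25832/1729/207 = -25832*207/1729 = -5347224/1729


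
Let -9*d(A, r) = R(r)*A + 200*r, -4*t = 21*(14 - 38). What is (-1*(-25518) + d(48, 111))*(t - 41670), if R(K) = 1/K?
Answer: -35432776048/37 ≈ -9.5764e+8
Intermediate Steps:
t = 126 (t = -21*(14 - 38)/4 = -21*(-24)/4 = -1/4*(-504) = 126)
d(A, r) = -200*r/9 - A/(9*r) (d(A, r) = -(A/r + 200*r)/9 = -(200*r + A/r)/9 = -200*r/9 - A/(9*r))
(-1*(-25518) + d(48, 111))*(t - 41670) = (-1*(-25518) + (1/9)*(-1*48 - 200*111**2)/111)*(126 - 41670) = (25518 + (1/9)*(1/111)*(-48 - 200*12321))*(-41544) = (25518 + (1/9)*(1/111)*(-48 - 2464200))*(-41544) = (25518 + (1/9)*(1/111)*(-2464248))*(-41544) = (25518 - 821416/333)*(-41544) = (7676078/333)*(-41544) = -35432776048/37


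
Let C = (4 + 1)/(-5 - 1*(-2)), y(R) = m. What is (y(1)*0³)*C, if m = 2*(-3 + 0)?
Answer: 0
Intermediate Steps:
m = -6 (m = 2*(-3) = -6)
y(R) = -6
C = -5/3 (C = 5/(-5 + 2) = 5/(-3) = 5*(-⅓) = -5/3 ≈ -1.6667)
(y(1)*0³)*C = -6*0³*(-5/3) = -6*0*(-5/3) = 0*(-5/3) = 0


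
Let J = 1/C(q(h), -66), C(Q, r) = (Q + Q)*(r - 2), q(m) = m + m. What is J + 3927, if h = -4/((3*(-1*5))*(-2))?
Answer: 2136303/544 ≈ 3927.0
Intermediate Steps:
h = -2/15 (h = -4/((3*(-5))*(-2)) = -4/((-15*(-2))) = -4/30 = -4*1/30 = -2/15 ≈ -0.13333)
q(m) = 2*m
C(Q, r) = 2*Q*(-2 + r) (C(Q, r) = (2*Q)*(-2 + r) = 2*Q*(-2 + r))
J = 15/544 (J = 1/(2*(2*(-2/15))*(-2 - 66)) = 1/(2*(-4/15)*(-68)) = 1/(544/15) = 15/544 ≈ 0.027574)
J + 3927 = 15/544 + 3927 = 2136303/544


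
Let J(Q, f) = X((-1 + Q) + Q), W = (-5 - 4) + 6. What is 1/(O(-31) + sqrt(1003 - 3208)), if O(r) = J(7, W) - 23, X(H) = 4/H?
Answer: -767/91934 - 3549*I*sqrt(5)/459670 ≈ -0.0083429 - 0.017264*I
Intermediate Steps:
W = -3 (W = -9 + 6 = -3)
J(Q, f) = 4/(-1 + 2*Q) (J(Q, f) = 4/((-1 + Q) + Q) = 4/(-1 + 2*Q))
O(r) = -295/13 (O(r) = 4/(-1 + 2*7) - 23 = 4/(-1 + 14) - 23 = 4/13 - 23 = -295/13)
1/(O(-31) + sqrt(1003 - 3208)) = 1/(-295/13 + sqrt(1003 - 3208)) = 1/(-295/13 + sqrt(-2205)) = 1/(-295/13 + 21*I*sqrt(5))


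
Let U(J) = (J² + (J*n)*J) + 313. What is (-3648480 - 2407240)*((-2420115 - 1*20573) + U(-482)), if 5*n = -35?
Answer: 23219562254680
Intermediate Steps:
n = -7 (n = (⅕)*(-35) = -7)
U(J) = 313 - 6*J² (U(J) = (J² + (J*(-7))*J) + 313 = (J² + (-7*J)*J) + 313 = (J² - 7*J²) + 313 = -6*J² + 313 = 313 - 6*J²)
(-3648480 - 2407240)*((-2420115 - 1*20573) + U(-482)) = (-3648480 - 2407240)*((-2420115 - 1*20573) + (313 - 6*(-482)²)) = -6055720*((-2420115 - 20573) + (313 - 6*232324)) = -6055720*(-2440688 + (313 - 1393944)) = -6055720*(-2440688 - 1393631) = -6055720*(-3834319) = 23219562254680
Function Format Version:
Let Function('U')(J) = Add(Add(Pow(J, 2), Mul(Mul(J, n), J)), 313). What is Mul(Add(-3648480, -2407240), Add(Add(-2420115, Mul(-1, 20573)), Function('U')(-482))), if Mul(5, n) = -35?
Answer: 23219562254680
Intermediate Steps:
n = -7 (n = Mul(Rational(1, 5), -35) = -7)
Function('U')(J) = Add(313, Mul(-6, Pow(J, 2))) (Function('U')(J) = Add(Add(Pow(J, 2), Mul(Mul(J, -7), J)), 313) = Add(Add(Pow(J, 2), Mul(Mul(-7, J), J)), 313) = Add(Add(Pow(J, 2), Mul(-7, Pow(J, 2))), 313) = Add(Mul(-6, Pow(J, 2)), 313) = Add(313, Mul(-6, Pow(J, 2))))
Mul(Add(-3648480, -2407240), Add(Add(-2420115, Mul(-1, 20573)), Function('U')(-482))) = Mul(Add(-3648480, -2407240), Add(Add(-2420115, Mul(-1, 20573)), Add(313, Mul(-6, Pow(-482, 2))))) = Mul(-6055720, Add(Add(-2420115, -20573), Add(313, Mul(-6, 232324)))) = Mul(-6055720, Add(-2440688, Add(313, -1393944))) = Mul(-6055720, Add(-2440688, -1393631)) = Mul(-6055720, -3834319) = 23219562254680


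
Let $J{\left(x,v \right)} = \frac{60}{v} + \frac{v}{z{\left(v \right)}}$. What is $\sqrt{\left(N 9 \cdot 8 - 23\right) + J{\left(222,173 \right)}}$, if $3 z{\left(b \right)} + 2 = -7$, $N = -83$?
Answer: $\frac{i \sqrt{1631336370}}{519} \approx 77.822 i$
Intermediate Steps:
$z{\left(b \right)} = -3$ ($z{\left(b \right)} = - \frac{2}{3} + \frac{1}{3} \left(-7\right) = - \frac{2}{3} - \frac{7}{3} = -3$)
$J{\left(x,v \right)} = \frac{60}{v} - \frac{v}{3}$ ($J{\left(x,v \right)} = \frac{60}{v} + \frac{v}{-3} = \frac{60}{v} + v \left(- \frac{1}{3}\right) = \frac{60}{v} - \frac{v}{3}$)
$\sqrt{\left(N 9 \cdot 8 - 23\right) + J{\left(222,173 \right)}} = \sqrt{\left(- 83 \cdot 9 \cdot 8 - 23\right) + \left(\frac{60}{173} - \frac{173}{3}\right)} = \sqrt{\left(\left(-83\right) 72 - 23\right) + \left(60 \cdot \frac{1}{173} - \frac{173}{3}\right)} = \sqrt{\left(-5976 - 23\right) + \left(\frac{60}{173} - \frac{173}{3}\right)} = \sqrt{-5999 - \frac{29749}{519}} = \sqrt{- \frac{3143230}{519}} = \frac{i \sqrt{1631336370}}{519}$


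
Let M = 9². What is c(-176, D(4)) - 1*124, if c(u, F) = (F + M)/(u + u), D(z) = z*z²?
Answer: -43793/352 ≈ -124.41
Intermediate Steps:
M = 81
D(z) = z³
c(u, F) = (81 + F)/(2*u) (c(u, F) = (F + 81)/(u + u) = (81 + F)/((2*u)) = (81 + F)*(1/(2*u)) = (81 + F)/(2*u))
c(-176, D(4)) - 1*124 = (½)*(81 + 4³)/(-176) - 1*124 = (½)*(-1/176)*(81 + 64) - 124 = (½)*(-1/176)*145 - 124 = -145/352 - 124 = -43793/352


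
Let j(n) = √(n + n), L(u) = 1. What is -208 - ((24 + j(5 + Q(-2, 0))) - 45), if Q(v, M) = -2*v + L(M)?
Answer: -187 - 2*√5 ≈ -191.47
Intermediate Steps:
Q(v, M) = 1 - 2*v (Q(v, M) = -2*v + 1 = 1 - 2*v)
j(n) = √2*√n (j(n) = √(2*n) = √2*√n)
-208 - ((24 + j(5 + Q(-2, 0))) - 45) = -208 - ((24 + √2*√(5 + (1 - 2*(-2)))) - 45) = -208 - ((24 + √2*√(5 + (1 + 4))) - 45) = -208 - ((24 + √2*√(5 + 5)) - 45) = -208 - ((24 + √2*√10) - 45) = -208 - ((24 + 2*√5) - 45) = -208 - (-21 + 2*√5) = -208 + (21 - 2*√5) = -187 - 2*√5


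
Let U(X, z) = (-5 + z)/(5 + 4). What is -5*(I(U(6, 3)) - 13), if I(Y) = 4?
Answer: 45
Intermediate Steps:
U(X, z) = -5/9 + z/9 (U(X, z) = (-5 + z)/9 = (-5 + z)*(⅑) = -5/9 + z/9)
-5*(I(U(6, 3)) - 13) = -5*(4 - 13) = -5*(-9) = 45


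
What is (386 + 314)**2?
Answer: 490000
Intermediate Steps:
(386 + 314)**2 = 700**2 = 490000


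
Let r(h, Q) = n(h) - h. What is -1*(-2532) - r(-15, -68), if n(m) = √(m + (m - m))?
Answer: 2517 - I*√15 ≈ 2517.0 - 3.873*I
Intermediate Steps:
n(m) = √m (n(m) = √(m + 0) = √m)
r(h, Q) = √h - h
-1*(-2532) - r(-15, -68) = -1*(-2532) - (√(-15) - 1*(-15)) = 2532 - (I*√15 + 15) = 2532 - (15 + I*√15) = 2532 + (-15 - I*√15) = 2517 - I*√15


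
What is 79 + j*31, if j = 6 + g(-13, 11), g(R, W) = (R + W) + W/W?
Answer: 234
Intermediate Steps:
g(R, W) = 1 + R + W (g(R, W) = (R + W) + 1 = 1 + R + W)
j = 5 (j = 6 + (1 - 13 + 11) = 6 - 1 = 5)
79 + j*31 = 79 + 5*31 = 79 + 155 = 234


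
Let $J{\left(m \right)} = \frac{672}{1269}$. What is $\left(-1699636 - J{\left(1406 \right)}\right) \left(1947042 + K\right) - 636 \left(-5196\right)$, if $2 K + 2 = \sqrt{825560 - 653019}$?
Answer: $- \frac{1399816431570844}{423} - \frac{359473126 \sqrt{172541}}{423} \approx -3.3096 \cdot 10^{12}$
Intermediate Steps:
$J{\left(m \right)} = \frac{224}{423}$ ($J{\left(m \right)} = 672 \cdot \frac{1}{1269} = \frac{224}{423}$)
$K = -1 + \frac{\sqrt{172541}}{2}$ ($K = -1 + \frac{\sqrt{825560 - 653019}}{2} = -1 + \frac{\sqrt{172541}}{2} \approx 206.69$)
$\left(-1699636 - J{\left(1406 \right)}\right) \left(1947042 + K\right) - 636 \left(-5196\right) = \left(-1699636 - \frac{224}{423}\right) \left(1947042 - \left(1 - \frac{\sqrt{172541}}{2}\right)\right) - 636 \left(-5196\right) = \left(-1699636 - \frac{224}{423}\right) \left(1947041 + \frac{\sqrt{172541}}{2}\right) - -3304656 = - \frac{718946252 \left(1947041 + \frac{\sqrt{172541}}{2}\right)}{423} + 3304656 = \left(- \frac{1399817829440332}{423} - \frac{359473126 \sqrt{172541}}{423}\right) + 3304656 = - \frac{1399816431570844}{423} - \frac{359473126 \sqrt{172541}}{423}$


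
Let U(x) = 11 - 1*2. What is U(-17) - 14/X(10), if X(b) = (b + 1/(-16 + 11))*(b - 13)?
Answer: 199/21 ≈ 9.4762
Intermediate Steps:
U(x) = 9 (U(x) = 11 - 2 = 9)
X(b) = (-13 + b)*(-1/5 + b) (X(b) = (b + 1/(-5))*(-13 + b) = (b - 1/5)*(-13 + b) = (-1/5 + b)*(-13 + b) = (-13 + b)*(-1/5 + b))
U(-17) - 14/X(10) = 9 - 14/(13/5 + 10**2 - 66/5*10) = 9 - 14/(13/5 + 100 - 132) = 9 - 14/(-147/5) = 9 - 5/147*(-14) = 9 + 10/21 = 199/21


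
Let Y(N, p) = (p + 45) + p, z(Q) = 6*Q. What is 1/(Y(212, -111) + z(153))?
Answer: 1/741 ≈ 0.0013495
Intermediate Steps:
Y(N, p) = 45 + 2*p (Y(N, p) = (45 + p) + p = 45 + 2*p)
1/(Y(212, -111) + z(153)) = 1/((45 + 2*(-111)) + 6*153) = 1/((45 - 222) + 918) = 1/(-177 + 918) = 1/741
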